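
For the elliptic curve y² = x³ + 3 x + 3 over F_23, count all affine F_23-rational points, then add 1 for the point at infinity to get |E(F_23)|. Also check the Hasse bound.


Affine points = {(0, 7), (0, 16), (3, 4), (3, 19), (9, 0), (13, 10), (13, 13), (14, 11), (14, 12), (18, 1), (18, 22), (20, 6), (20, 17), (21, 9), (21, 14)}; affine count = 15; |E(F_23)| = 16.

Discriminant check: Δ ∝ 4a³ + 27b² = 4·3³ + 27·3² = 4·27 + 27·9 ≡ 6 (mod 23). Nonzero ⇒ E is nonsingular.
For each x ∈ F_23, compute rhs = x³ + 3·x + 3 mod 23, then count y ∈ F_23 with y² ≡ rhs.
  x = 0: rhs = 3, matching y values: 7, 16 (2 points).
  x = 1: rhs = 7, matching y values: none (0 points).
  x = 2: rhs = 17, matching y values: none (0 points).
  x = 3: rhs = 16, matching y values: 4, 19 (2 points).
  x = 4: rhs = 10, matching y values: none (0 points).
  x = 5: rhs = 5, matching y values: none (0 points).
  x = 6: rhs = 7, matching y values: none (0 points).
  x = 7: rhs = 22, matching y values: none (0 points).
  x = 8: rhs = 10, matching y values: none (0 points).
  x = 9: rhs = 0, matching y values: 0 (1 points).
  x = 10: rhs = 21, matching y values: none (0 points).
  x = 11: rhs = 10, matching y values: none (0 points).
  x = 12: rhs = 19, matching y values: none (0 points).
  x = 13: rhs = 8, matching y values: 10, 13 (2 points).
  x = 14: rhs = 6, matching y values: 11, 12 (2 points).
  x = 15: rhs = 19, matching y values: none (0 points).
  x = 16: rhs = 7, matching y values: none (0 points).
  x = 17: rhs = 22, matching y values: none (0 points).
  x = 18: rhs = 1, matching y values: 1, 22 (2 points).
  x = 19: rhs = 19, matching y values: none (0 points).
  x = 20: rhs = 13, matching y values: 6, 17 (2 points).
  x = 21: rhs = 12, matching y values: 9, 14 (2 points).
  x = 22: rhs = 22, matching y values: none (0 points).
Total affine count: 15.
Full point count |E(F_23)| = 15 + 1 = 16.
Hasse bound: |16 − (23+1)| = |-8| = 8 ≤ 2√23 ≈ 9.5917 ✓.


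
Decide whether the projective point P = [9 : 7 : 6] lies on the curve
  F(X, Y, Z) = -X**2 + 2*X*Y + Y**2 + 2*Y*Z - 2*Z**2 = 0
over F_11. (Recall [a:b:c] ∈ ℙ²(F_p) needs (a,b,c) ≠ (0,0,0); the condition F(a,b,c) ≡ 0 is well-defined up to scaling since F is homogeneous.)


F(9,7,6) ≡ 7 (mod 11); P is NOT on the curve.

Evaluate F(9, 7, 6) term-by-term (mod 11).
  -X**2 ↦ -1·81·1·1 = -81
  2*X*Y ↦ 2·9·7·1 = 126
  Y**2 ↦ 1·1·49·1 = 49
  2*Y*Z ↦ 2·1·7·6 = 84
  -2*Z**2 ↦ -2·1·1·36 = -72
Sum: F(9, 7, 6) = (-81) + (126) + (49) + (84) + (-72) = 106.
Reducing mod 11: 106 ≡ 7 (mod 11).
Since F(a, b, c) ≡ 7 ≠ 0 (mod 11), P does NOT lie on the curve.


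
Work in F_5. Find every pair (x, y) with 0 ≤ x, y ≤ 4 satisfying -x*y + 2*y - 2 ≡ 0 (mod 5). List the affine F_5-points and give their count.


Affine F_5-points: {(0, 1), (1, 2), (3, 3), (4, 4)}; count = 4.

For each of the 25 pairs (x, y) ∈ F_5², evaluate f(x, y) mod 5. Record the zeros.
  x = 0: [0↦3, 1↦0, 2↦2, 3↦4, 4↦1]  zeros at y ∈ {1}
  x = 1: [0↦3, 1↦4, 2↦0, 3↦1, 4↦2]  zeros at y ∈ {2}
  x = 2: [0↦3, 1↦3, 2↦3, 3↦3, 4↦3]  zeros at y ∈ ∅
  x = 3: [0↦3, 1↦2, 2↦1, 3↦0, 4↦4]  zeros at y ∈ {3}
  x = 4: [0↦3, 1↦1, 2↦4, 3↦2, 4↦0]  zeros at y ∈ {4}
Collecting zeros: affine points = {(0, 1), (1, 2), (3, 3), (4, 4)}.
Total count |C(F_5)_aff| = 4.


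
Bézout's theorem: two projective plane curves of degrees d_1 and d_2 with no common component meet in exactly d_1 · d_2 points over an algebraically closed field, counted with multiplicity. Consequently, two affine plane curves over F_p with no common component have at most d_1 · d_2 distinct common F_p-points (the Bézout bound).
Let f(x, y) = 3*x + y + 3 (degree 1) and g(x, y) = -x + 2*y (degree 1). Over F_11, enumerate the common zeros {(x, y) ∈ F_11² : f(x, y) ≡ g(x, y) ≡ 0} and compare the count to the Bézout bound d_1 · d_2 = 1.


Common zeros: {(7, 9)}; count = 1; Bézout bound = 1.

deg(f) = 1, deg(g) = 1, so Bézout bound = 1.
Scan x ∈ F_11. For each x, list the y ∈ F_11 with f(x, y) ≡ 0 and those with g(x, y) ≡ 0 (mod 11); the common zeros in that column are the intersection.
  x = 0: f ≡ 0 at y ∈ {8}; g ≡ 0 at y ∈ {0}; common: ∅.
  x = 1: f ≡ 0 at y ∈ {5}; g ≡ 0 at y ∈ {6}; common: ∅.
  x = 2: f ≡ 0 at y ∈ {2}; g ≡ 0 at y ∈ {1}; common: ∅.
  x = 3: f ≡ 0 at y ∈ {10}; g ≡ 0 at y ∈ {7}; common: ∅.
  x = 4: f ≡ 0 at y ∈ {7}; g ≡ 0 at y ∈ {2}; common: ∅.
  x = 5: f ≡ 0 at y ∈ {4}; g ≡ 0 at y ∈ {8}; common: ∅.
  x = 6: f ≡ 0 at y ∈ {1}; g ≡ 0 at y ∈ {3}; common: ∅.
  x = 7: f ≡ 0 at y ∈ {9}; g ≡ 0 at y ∈ {9}; common: {9}.
  x = 8: f ≡ 0 at y ∈ {6}; g ≡ 0 at y ∈ {4}; common: ∅.
  x = 9: f ≡ 0 at y ∈ {3}; g ≡ 0 at y ∈ {10}; common: ∅.
  x = 10: f ≡ 0 at y ∈ {0}; g ≡ 0 at y ∈ {5}; common: ∅.
Collecting: common zeros = {(7, 9)}, so the count is 1.
Comparison with the Bézout bound: 1 ≤ 1 = deg(f)·deg(g), as expected for curves with no common component (the bound is attained).


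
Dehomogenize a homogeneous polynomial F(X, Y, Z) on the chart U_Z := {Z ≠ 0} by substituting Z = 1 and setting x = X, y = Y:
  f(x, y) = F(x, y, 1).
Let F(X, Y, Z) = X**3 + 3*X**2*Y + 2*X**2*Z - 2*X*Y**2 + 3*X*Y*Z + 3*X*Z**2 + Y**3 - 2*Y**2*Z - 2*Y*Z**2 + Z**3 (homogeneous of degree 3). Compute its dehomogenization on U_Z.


f(x, y) = x**3 + 3*x**2*y + 2*x**2 - 2*x*y**2 + 3*x*y + 3*x + y**3 - 2*y**2 - 2*y + 1

On U_Z we set Z = 1. Each monomial c·X^i·Y^j·Z^k in F becomes c·x^i·y^j·1^k = c·x^i·y^j.
Substituting Z = 1: F(X, Y, 1) = x**3 + 3*x**2*y + 2*x**2 - 2*x*y**2 + 3*x*y + 3*x + y**3 - 2*y**2 - 2*y + 1.
Note: deg(f) ≤ deg(F) = 3; strict inequality happens when F is divisible by Z (lost terms).


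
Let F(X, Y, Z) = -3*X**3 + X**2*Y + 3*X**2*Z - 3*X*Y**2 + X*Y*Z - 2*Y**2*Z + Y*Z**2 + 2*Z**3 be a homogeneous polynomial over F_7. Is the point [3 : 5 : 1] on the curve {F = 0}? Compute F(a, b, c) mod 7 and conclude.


F(3,5,1) ≡ 4 (mod 7); P is NOT on the curve.

Evaluate F(3, 5, 1) term-by-term (mod 7).
  -3*X**3 ↦ -3·27·1·1 = -81
  X**2*Y ↦ 1·9·5·1 = 45
  3*X**2*Z ↦ 3·9·1·1 = 27
  -3*X*Y**2 ↦ -3·3·25·1 = -225
  X*Y*Z ↦ 1·3·5·1 = 15
  -2*Y**2*Z ↦ -2·1·25·1 = -50
  Y*Z**2 ↦ 1·1·5·1 = 5
  2*Z**3 ↦ 2·1·1·1 = 2
Sum: F(3, 5, 1) = (-81) + (45) + (27) + (-225) + (15) + (-50) + (5) + (2) = -262.
Reducing mod 7: -262 ≡ 4 (mod 7).
Since F(a, b, c) ≡ 4 ≠ 0 (mod 7), P does NOT lie on the curve.


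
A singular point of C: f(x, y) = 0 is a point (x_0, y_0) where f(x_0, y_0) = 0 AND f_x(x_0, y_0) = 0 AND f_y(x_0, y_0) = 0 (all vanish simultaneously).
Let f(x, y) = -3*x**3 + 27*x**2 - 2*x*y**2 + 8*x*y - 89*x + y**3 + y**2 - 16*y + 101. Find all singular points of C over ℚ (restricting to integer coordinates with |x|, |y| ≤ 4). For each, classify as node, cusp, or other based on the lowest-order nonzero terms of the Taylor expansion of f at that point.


Singular points: {(3, 2)}; classification: cusp.

Compute partial derivatives:
  f_x = -9*x**2 + 54*x - 2*y**2 + 8*y - 89.
  f_y = -4*x*y + 8*x + 3*y**2 + 2*y - 16.
Scan x_0 ∈ {−4, ..., 4}. For each x_0, f_y(x_0, y) is a polynomial in y; find its integer roots y ∈ {−4, ..., 4}, then test f_x and f at those candidates.
  x = -4: f_y(-4, y) = 3*y**2 + 18*y - 48; vanishes at y ∈ {2}. (-4, 2): f_x = -441 ≠ 0.
  x = -3: f_y(-3, y) = 3*y**2 + 14*y - 40; vanishes at y ∈ {2}. (-3, 2): f_x = -324 ≠ 0.
  x = -2: f_y(-2, y) = 3*y**2 + 10*y - 32; vanishes at y ∈ {2}. (-2, 2): f_x = -225 ≠ 0.
  x = -1: f_y(-1, y) = 3*y**2 + 6*y - 24; vanishes at y ∈ {-4, 2}. (-1, -4): f_x = -216 ≠ 0; (-1, 2): f_x = -144 ≠ 0.
  x = 0: f_y(0, y) = 3*y**2 + 2*y - 16; vanishes at y ∈ {2}. (0, 2): f_x = -81 ≠ 0.
  x = 1: f_y(1, y) = 3*y**2 - 2*y - 8; vanishes at y ∈ {2}. (1, 2): f_x = -36 ≠ 0.
  x = 2: f_y(2, y) = 3*y**2 - 6*y; vanishes at y ∈ {0, 2}. (2, 0): f_x = -17 ≠ 0; (2, 2): f_x = -9 ≠ 0.
  x = 3: f_y(3, y) = 3*y**2 - 10*y + 8; vanishes at y ∈ {2}. (3, 2): f_x = 0, f = 0 — SINGULAR.
  x = 4: f_y(4, y) = 3*y**2 - 14*y + 16; vanishes at y ∈ {2}. (4, 2): f_x = -9 ≠ 0.
Only singular point on the grid: (3, 2).
Classify: substitute x = 3 + u, y = 2 + v and expand: f = -3*u**3 - 2*u*v**2 + v**3 + v**2.
No constant or linear terms (consistent with a singular point). Quadratic part: v**2. Cubic part: -3*u**3 - 2*u*v**2 + v**3.
The quadratic part v**2 is a perfect square, so there is a single (double) tangent line v = 0, i.e. y = 2. Restricting the cubic part to that line (v = 0) leaves -3*u**3 ≠ 0, so f is not divisible by v and the branch is v² ≈ 3*u**3 to lowest order — this is a cusp.
Classification: cusp.


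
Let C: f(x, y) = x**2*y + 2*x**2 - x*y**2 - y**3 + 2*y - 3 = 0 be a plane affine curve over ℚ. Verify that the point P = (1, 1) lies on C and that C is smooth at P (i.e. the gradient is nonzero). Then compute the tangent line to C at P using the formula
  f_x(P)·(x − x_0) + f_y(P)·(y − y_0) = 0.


Tangent line at P: 5*x - 2*y - 3 = 0.

Step 1: f(1, 1) = 0, so P lies on C.
Step 2: partial derivatives
  f_x(x, y) = 2*x*y + 4*x - y**2, f_y(x, y) = x**2 - 2*x*y - 3*y**2 + 2.
  f_x(P) = 5, f_y(P) = -2 (gradient nonzero, so P is smooth).
Step 3: tangent line at P: 5·(x − 1) + -2·(y − 1) = 0.
Expanding: 5*x - 2*y - 3 = 0.


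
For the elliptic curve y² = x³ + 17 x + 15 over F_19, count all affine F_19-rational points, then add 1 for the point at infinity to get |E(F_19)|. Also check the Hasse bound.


Affine points = {(2, 0), (3, 6), (3, 13), (5, 4), (5, 15), (8, 6), (8, 13), (9, 2), (9, 17), (10, 8), (10, 11), (12, 3), (12, 16), (13, 1), (13, 18), (15, 4), (15, 15), (17, 7), (17, 12), (18, 4), (18, 15)}; affine count = 21; |E(F_19)| = 22.

Discriminant check: Δ ∝ 4a³ + 27b² = 4·17³ + 27·15² = 4·4913 + 27·225 ≡ 1 (mod 19). Nonzero ⇒ E is nonsingular.
For each x ∈ F_19, compute rhs = x³ + 17·x + 15 mod 19, then count y ∈ F_19 with y² ≡ rhs.
  x = 0: rhs = 15, matching y values: none (0 points).
  x = 1: rhs = 14, matching y values: none (0 points).
  x = 2: rhs = 0, matching y values: 0 (1 points).
  x = 3: rhs = 17, matching y values: 6, 13 (2 points).
  x = 4: rhs = 14, matching y values: none (0 points).
  x = 5: rhs = 16, matching y values: 4, 15 (2 points).
  x = 6: rhs = 10, matching y values: none (0 points).
  x = 7: rhs = 2, matching y values: none (0 points).
  x = 8: rhs = 17, matching y values: 6, 13 (2 points).
  x = 9: rhs = 4, matching y values: 2, 17 (2 points).
  x = 10: rhs = 7, matching y values: 8, 11 (2 points).
  x = 11: rhs = 13, matching y values: none (0 points).
  x = 12: rhs = 9, matching y values: 3, 16 (2 points).
  x = 13: rhs = 1, matching y values: 1, 18 (2 points).
  x = 14: rhs = 14, matching y values: none (0 points).
  x = 15: rhs = 16, matching y values: 4, 15 (2 points).
  x = 16: rhs = 13, matching y values: none (0 points).
  x = 17: rhs = 11, matching y values: 7, 12 (2 points).
  x = 18: rhs = 16, matching y values: 4, 15 (2 points).
Total affine count: 21.
Full point count |E(F_19)| = 21 + 1 = 22.
Hasse bound: |22 − (19+1)| = |2| = 2 ≤ 2√19 ≈ 8.7178 ✓.


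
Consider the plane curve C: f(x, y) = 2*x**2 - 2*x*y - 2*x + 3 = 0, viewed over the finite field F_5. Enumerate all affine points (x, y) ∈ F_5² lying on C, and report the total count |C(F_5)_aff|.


Affine F_5-points: {(1, 4), (2, 3), (3, 0), (4, 4)}; count = 4.

For each of the 25 pairs (x, y) ∈ F_5², evaluate f(x, y) mod 5. Record the zeros.
  x = 0: [0↦3, 1↦3, 2↦3, 3↦3, 4↦3]  zeros at y ∈ ∅
  x = 1: [0↦3, 1↦1, 2↦4, 3↦2, 4↦0]  zeros at y ∈ {4}
  x = 2: [0↦2, 1↦3, 2↦4, 3↦0, 4↦1]  zeros at y ∈ {3}
  x = 3: [0↦0, 1↦4, 2↦3, 3↦2, 4↦1]  zeros at y ∈ {0}
  x = 4: [0↦2, 1↦4, 2↦1, 3↦3, 4↦0]  zeros at y ∈ {4}
Collecting zeros: affine points = {(1, 4), (2, 3), (3, 0), (4, 4)}.
Total count |C(F_5)_aff| = 4.


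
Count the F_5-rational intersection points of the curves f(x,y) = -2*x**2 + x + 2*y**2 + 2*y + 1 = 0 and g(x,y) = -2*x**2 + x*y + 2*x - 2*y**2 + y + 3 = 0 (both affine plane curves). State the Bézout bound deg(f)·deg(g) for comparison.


Common zeros: {(3, 3)}; count = 1; Bézout bound = 4.

deg(f) = 2, deg(g) = 2, so Bézout bound = 4.
Scan x ∈ F_5. For each x, list the y ∈ F_5 with f(x, y) ≡ 0 and those with g(x, y) ≡ 0 (mod 5); the common zeros in that column are the intersection.
  x = 0: f ≡ 0 at y ∈ {1, 3}; g ≡ 0 at y ∈ {4}; common: ∅.
  x = 1: f ≡ 0 at y ∈ {0, 4}; g ≡ 0 at y ∈ ∅; common: ∅.
  x = 2: f ≡ 0 at y ∈ {0, 4}; g ≡ 0 at y ∈ {1, 3}; common: ∅.
  x = 3: f ≡ 0 at y ∈ {1, 3}; g ≡ 0 at y ∈ {3, 4}; common: {3}.
  x = 4: f ≡ 0 at y ∈ {2}; g ≡ 0 at y ∈ ∅; common: ∅.
Collecting: common zeros = {(3, 3)}, so the count is 1.
Comparison with the Bézout bound: 1 ≤ 4 = deg(f)·deg(g), as expected for curves with no common component (the affine F_5-count falls short of the bound because intersections may lie at infinity, over extension fields, or carry multiplicity).


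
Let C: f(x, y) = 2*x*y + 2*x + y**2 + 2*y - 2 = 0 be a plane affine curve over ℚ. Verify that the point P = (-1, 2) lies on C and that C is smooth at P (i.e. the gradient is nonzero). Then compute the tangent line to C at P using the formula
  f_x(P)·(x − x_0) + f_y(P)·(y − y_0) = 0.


Tangent line at P: 6*x + 4*y - 2 = 0.

Step 1: f(-1, 2) = 0, so P lies on C.
Step 2: partial derivatives
  f_x(x, y) = 2*y + 2, f_y(x, y) = 2*x + 2*y + 2.
  f_x(P) = 6, f_y(P) = 4 (gradient nonzero, so P is smooth).
Step 3: tangent line at P: 6·(x − -1) + 4·(y − 2) = 0.
Expanding: 6*x + 4*y - 2 = 0.


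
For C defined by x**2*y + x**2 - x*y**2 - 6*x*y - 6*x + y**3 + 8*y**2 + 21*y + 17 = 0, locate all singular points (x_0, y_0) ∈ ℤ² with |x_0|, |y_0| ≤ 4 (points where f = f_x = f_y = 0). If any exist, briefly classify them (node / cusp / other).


Singular points: {(1, -2)}; classification: node.

Compute partial derivatives:
  f_x = 2*x*y + 2*x - y**2 - 6*y - 6.
  f_y = x**2 - 2*x*y - 6*x + 3*y**2 + 16*y + 21.
Scan x_0 ∈ {−4, ..., 4}. For each x_0, f_y(x_0, y) is a polynomial in y; find its integer roots y ∈ {−4, ..., 4}, then test f_x and f at those candidates.
  x = -4: f_y(-4, y) = 3*y**2 + 24*y + 61; no integer root y with |y| ≤ 4.
  x = -3: f_y(-3, y) = 3*y**2 + 22*y + 48; no integer root y with |y| ≤ 4.
  x = -2: f_y(-2, y) = 3*y**2 + 20*y + 37; no integer root y with |y| ≤ 4.
  x = -1: f_y(-1, y) = 3*y**2 + 18*y + 28; no integer root y with |y| ≤ 4.
  x = 0: f_y(0, y) = 3*y**2 + 16*y + 21; vanishes at y ∈ {-3}. (0, -3): f_x = 3 ≠ 0.
  x = 1: f_y(1, y) = 3*y**2 + 14*y + 16; vanishes at y ∈ {-2}. (1, -2): f_x = 0, f = 0 — SINGULAR.
  x = 2: f_y(2, y) = 3*y**2 + 12*y + 13; no integer root y with |y| ≤ 4.
  x = 3: f_y(3, y) = 3*y**2 + 10*y + 12; no integer root y with |y| ≤ 4.
  x = 4: f_y(4, y) = 3*y**2 + 8*y + 13; no integer root y with |y| ≤ 4.
Only singular point on the grid: (1, -2).
Classify: substitute x = 1 + u, y = -2 + v and expand: f = u**2*v - u**2 - u*v**2 + v**3 + v**2.
No constant or linear terms (consistent with a singular point). Quadratic part: -u**2 + v**2. Cubic part: u**2*v - u*v**2 + v**3.
The quadratic part v**2 - u**2 = (v − u)(v + u) splits into two distinct linear factors, so there are two distinct tangent lines y − -2 = ±(x − 1) — this is a node (ordinary double point).
Classification: node.


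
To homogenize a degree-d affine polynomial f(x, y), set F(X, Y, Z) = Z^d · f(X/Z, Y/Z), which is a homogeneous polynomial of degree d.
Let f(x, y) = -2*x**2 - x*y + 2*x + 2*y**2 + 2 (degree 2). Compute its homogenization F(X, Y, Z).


F(X, Y, Z) = -2*X**2 - X*Y + 2*X*Z + 2*Y**2 + 2*Z**2

deg(f) = 2.
Substitute x = X/Z, y = Y/Z into f, then multiply by Z^2.
  monomial -2·x^2·y^0 ↦ -2·X^2·Y^0·Z^0.
  monomial -1·x^1·y^1 ↦ -1·X^1·Y^1·Z^0.
  monomial 2·x^1·y^0 ↦ 2·X^1·Y^0·Z^1.
  monomial 2·x^0·y^2 ↦ 2·X^0·Y^2·Z^0.
  monomial 2·x^0·y^0 ↦ 2·X^0·Y^0·Z^2.
Collecting: F(X, Y, Z) = -2*X**2 - X*Y + 2*X*Z + 2*Y**2 + 2*Z**2.


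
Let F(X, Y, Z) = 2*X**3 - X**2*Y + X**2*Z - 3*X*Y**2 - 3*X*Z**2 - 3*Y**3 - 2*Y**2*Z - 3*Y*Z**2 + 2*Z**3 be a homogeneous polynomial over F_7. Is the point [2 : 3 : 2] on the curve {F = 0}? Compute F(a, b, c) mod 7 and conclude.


F(2,3,2) ≡ 0 (mod 7); P is on the curve.

Evaluate F(2, 3, 2) term-by-term (mod 7).
  2*X**3 ↦ 2·8·1·1 = 16
  -X**2*Y ↦ -1·4·3·1 = -12
  X**2*Z ↦ 1·4·1·2 = 8
  -3*X*Y**2 ↦ -3·2·9·1 = -54
  -3*X*Z**2 ↦ -3·2·1·4 = -24
  -3*Y**3 ↦ -3·1·27·1 = -81
  -2*Y**2*Z ↦ -2·1·9·2 = -36
  -3*Y*Z**2 ↦ -3·1·3·4 = -36
  2*Z**3 ↦ 2·1·1·8 = 16
Sum: F(2, 3, 2) = (16) + (-12) + (8) + (-54) + (-24) + (-81) + (-36) + (-36) + (16) = -203.
Reducing mod 7: -203 ≡ 0 (mod 7).
Since F(a, b, c) ≡ 0 (mod 7), P lies on the curve.


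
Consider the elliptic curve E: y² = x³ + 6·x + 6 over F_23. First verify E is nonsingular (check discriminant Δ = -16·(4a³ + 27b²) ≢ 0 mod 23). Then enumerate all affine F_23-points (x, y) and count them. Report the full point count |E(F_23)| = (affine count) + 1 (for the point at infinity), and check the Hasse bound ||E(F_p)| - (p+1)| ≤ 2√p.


Affine points = {(0, 11), (0, 12), (1, 6), (1, 17), (2, 7), (2, 16), (4, 5), (4, 18), (5, 0), (7, 0), (10, 10), (10, 13), (11, 0), (12, 9), (12, 14), (13, 2), (13, 21), (16, 9), (16, 14), (18, 9), (18, 14), (21, 3), (21, 20)}; affine count = 23; |E(F_23)| = 24.

Discriminant check: Δ ∝ 4a³ + 27b² = 4·6³ + 27·6² = 4·216 + 27·36 ≡ 19 (mod 23). Nonzero ⇒ E is nonsingular.
For each x ∈ F_23, compute rhs = x³ + 6·x + 6 mod 23, then count y ∈ F_23 with y² ≡ rhs.
  x = 0: rhs = 6, matching y values: 11, 12 (2 points).
  x = 1: rhs = 13, matching y values: 6, 17 (2 points).
  x = 2: rhs = 3, matching y values: 7, 16 (2 points).
  x = 3: rhs = 5, matching y values: none (0 points).
  x = 4: rhs = 2, matching y values: 5, 18 (2 points).
  x = 5: rhs = 0, matching y values: 0 (1 points).
  x = 6: rhs = 5, matching y values: none (0 points).
  x = 7: rhs = 0, matching y values: 0 (1 points).
  x = 8: rhs = 14, matching y values: none (0 points).
  x = 9: rhs = 7, matching y values: none (0 points).
  x = 10: rhs = 8, matching y values: 10, 13 (2 points).
  x = 11: rhs = 0, matching y values: 0 (1 points).
  x = 12: rhs = 12, matching y values: 9, 14 (2 points).
  x = 13: rhs = 4, matching y values: 2, 21 (2 points).
  x = 14: rhs = 5, matching y values: none (0 points).
  x = 15: rhs = 21, matching y values: none (0 points).
  x = 16: rhs = 12, matching y values: 9, 14 (2 points).
  x = 17: rhs = 7, matching y values: none (0 points).
  x = 18: rhs = 12, matching y values: 9, 14 (2 points).
  x = 19: rhs = 10, matching y values: none (0 points).
  x = 20: rhs = 7, matching y values: none (0 points).
  x = 21: rhs = 9, matching y values: 3, 20 (2 points).
  x = 22: rhs = 22, matching y values: none (0 points).
Total affine count: 23.
Full point count |E(F_23)| = 23 + 1 = 24.
Hasse bound: |24 − (23+1)| = |0| = 0 ≤ 2√23 ≈ 9.5917 ✓.


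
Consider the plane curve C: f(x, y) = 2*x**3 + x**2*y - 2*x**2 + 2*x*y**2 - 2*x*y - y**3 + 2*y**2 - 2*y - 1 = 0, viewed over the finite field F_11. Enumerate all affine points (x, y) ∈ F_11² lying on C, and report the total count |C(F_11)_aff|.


Affine F_11-points: {(2, 5), (4, 1), (4, 3), (4, 6), (5, 3), (6, 2), (6, 10), (7, 3), (8, 8), (9, 1), (10, 2), (10, 7)}; count = 12.

For each of the 121 pairs (x, y) ∈ F_11², evaluate f(x, y) mod 11. Record the zeros.
  x = 0: [0↦10, 1↦9, 2↦6, 3↦6, 4↦3, 5↦2, 6↦8, 7↦4, 8↦6, 9↦8, 10↦4]  zeros at y ∈ ∅
  x = 1: [0↦10, 1↦10, 2↦1, 3↦10, 4↦9, 5↦3, 6↦8, 7↦7, 8↦5, 9↦7, 10↦7]  zeros at y ∈ ∅
  x = 2: [0↦7, 1↦10, 2↦8, 3↦6, 4↦9, 5↦0, 6↦6, 7↦10, 8↦6, 9↦10, 10↦5]  zeros at y ∈ {5}
  x = 3: [0↦2, 1↦10, 2↦6, 3↦6, 4↦4, 5↦5, 6↦3, 7↦3, 8↦10, 9↦7, 10↦10]  zeros at y ∈ ∅
  x = 4: [0↦7, 1↦0, 2↦7, 3↦0, 4↦6, 5↦8, 6↦0, 7↦9, 8↦7, 9↦10, 10↦1]  zeros at y ∈ {1, 3, 6}
  x = 5: [0↦1, 1↦3, 2↦1, 3↦0, 4↦5, 5↦10, 6↦9, 7↦7, 8↦9, 9↦9, 10↦1]  zeros at y ∈ {3}
  x = 6: [0↦7, 1↦9, 2↦0, 3↦7, 4↦2, 5↦1, 6↦9, 7↦9, 8↦6, 9↦5, 10↦0]  zeros at y ∈ {2, 10}
  x = 7: [0↦4, 1↦8, 2↦5, 3↦0, 4↦9, 5↦4, 6↦1, 7↦5, 8↦10, 9↦10, 10↦10]  zeros at y ∈ {3}
  x = 8: [0↦4, 1↦1, 2↦6, 3↦2, 4↦5, 5↦9, 6↦8, 7↦7, 8↦0, 9↦3, 10↦10]  zeros at y ∈ {8}
  x = 9: [0↦8, 1↦0, 2↦4, 3↦3, 4↦2, 5↦6, 6↦9, 7↦5, 8↦10, 9↦7, 10↦1]  zeros at y ∈ {1}
  x = 10: [0↦6, 1↦6, 2↦0, 3↦4, 4↦1, 5↦7, 6↦5, 7↦0, 8↦8, 9↦1, 10↦6]  zeros at y ∈ {2, 7}
Collecting zeros: affine points = {(2, 5), (4, 1), (4, 3), (4, 6), (5, 3), (6, 2), (6, 10), (7, 3), (8, 8), (9, 1), (10, 2), (10, 7)}.
Total count |C(F_11)_aff| = 12.


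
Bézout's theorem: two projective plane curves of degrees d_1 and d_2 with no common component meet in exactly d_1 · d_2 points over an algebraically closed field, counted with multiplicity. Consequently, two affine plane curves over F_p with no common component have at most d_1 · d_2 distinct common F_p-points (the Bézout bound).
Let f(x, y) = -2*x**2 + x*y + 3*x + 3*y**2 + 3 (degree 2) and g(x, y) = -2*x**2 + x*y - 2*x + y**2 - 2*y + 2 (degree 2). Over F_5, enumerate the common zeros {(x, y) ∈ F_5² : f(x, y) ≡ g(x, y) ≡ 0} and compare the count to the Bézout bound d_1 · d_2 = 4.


Common zeros: {(0, 3), (3, 1), (3, 3), (4, 1)}; count = 4; Bézout bound = 4.

deg(f) = 2, deg(g) = 2, so Bézout bound = 4.
Scan x ∈ F_5. For each x, list the y ∈ F_5 with f(x, y) ≡ 0 and those with g(x, y) ≡ 0 (mod 5); the common zeros in that column are the intersection.
  x = 0: f ≡ 0 at y ∈ {2, 3}; g ≡ 0 at y ∈ {3, 4}; common: {3}.
  x = 1: f ≡ 0 at y ∈ ∅; g ≡ 0 at y ∈ {2, 4}; common: ∅.
  x = 2: f ≡ 0 at y ∈ ∅; g ≡ 0 at y ∈ {0}; common: ∅.
  x = 3: f ≡ 0 at y ∈ {1, 3}; g ≡ 0 at y ∈ {1, 3}; common: {1, 3}.
  x = 4: f ≡ 0 at y ∈ {1}; g ≡ 0 at y ∈ {1, 2}; common: {1}.
Collecting: common zeros = {(0, 3), (3, 1), (3, 3), (4, 1)}, so the count is 4.
Comparison with the Bézout bound: 4 ≤ 4 = deg(f)·deg(g), as expected for curves with no common component (the bound is attained).


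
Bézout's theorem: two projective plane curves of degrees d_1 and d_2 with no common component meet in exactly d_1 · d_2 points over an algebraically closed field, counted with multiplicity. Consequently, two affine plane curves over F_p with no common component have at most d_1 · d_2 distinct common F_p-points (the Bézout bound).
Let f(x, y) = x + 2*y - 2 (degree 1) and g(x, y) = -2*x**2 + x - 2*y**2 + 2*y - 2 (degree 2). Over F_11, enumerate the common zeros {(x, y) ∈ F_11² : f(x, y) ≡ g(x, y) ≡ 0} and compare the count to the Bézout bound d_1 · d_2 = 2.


Common zeros: ∅; count = 0; Bézout bound = 2.

deg(f) = 1, deg(g) = 2, so Bézout bound = 2.
Scan x ∈ F_11. For each x, list the y ∈ F_11 with f(x, y) ≡ 0 and those with g(x, y) ≡ 0 (mod 11); the common zeros in that column are the intersection.
  x = 0: f ≡ 0 at y ∈ {1}; g ≡ 0 at y ∈ ∅; common: ∅.
  x = 1: f ≡ 0 at y ∈ {6}; g ≡ 0 at y ∈ ∅; common: ∅.
  x = 2: f ≡ 0 at y ∈ {0}; g ≡ 0 at y ∈ ∅; common: ∅.
  x = 3: f ≡ 0 at y ∈ {5}; g ≡ 0 at y ∈ {6}; common: ∅.
  x = 4: f ≡ 0 at y ∈ {10}; g ≡ 0 at y ∈ ∅; common: ∅.
  x = 5: f ≡ 0 at y ∈ {4}; g ≡ 0 at y ∈ ∅; common: ∅.
  x = 6: f ≡ 0 at y ∈ {9}; g ≡ 0 at y ∈ ∅; common: ∅.
  x = 7: f ≡ 0 at y ∈ {3}; g ≡ 0 at y ∈ ∅; common: ∅.
  x = 8: f ≡ 0 at y ∈ {8}; g ≡ 0 at y ∈ ∅; common: ∅.
  x = 9: f ≡ 0 at y ∈ {2}; g ≡ 0 at y ∈ ∅; common: ∅.
  x = 10: f ≡ 0 at y ∈ {7}; g ≡ 0 at y ∈ ∅; common: ∅.
Collecting: common zeros = ∅, so the count is 0.
Comparison with the Bézout bound: 0 ≤ 2 = deg(f)·deg(g), as expected for curves with no common component (the affine F_11-count falls short of the bound because intersections may lie at infinity, over extension fields, or carry multiplicity).


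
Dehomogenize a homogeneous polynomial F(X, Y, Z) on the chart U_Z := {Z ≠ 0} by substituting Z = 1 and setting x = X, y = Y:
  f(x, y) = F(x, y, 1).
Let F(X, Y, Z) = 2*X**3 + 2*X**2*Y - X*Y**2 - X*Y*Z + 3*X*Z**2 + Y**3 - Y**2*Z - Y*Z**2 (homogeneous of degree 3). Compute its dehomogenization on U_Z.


f(x, y) = 2*x**3 + 2*x**2*y - x*y**2 - x*y + 3*x + y**3 - y**2 - y

On U_Z we set Z = 1. Each monomial c·X^i·Y^j·Z^k in F becomes c·x^i·y^j·1^k = c·x^i·y^j.
Substituting Z = 1: F(X, Y, 1) = 2*x**3 + 2*x**2*y - x*y**2 - x*y + 3*x + y**3 - y**2 - y.
Note: deg(f) ≤ deg(F) = 3; strict inequality happens when F is divisible by Z (lost terms).


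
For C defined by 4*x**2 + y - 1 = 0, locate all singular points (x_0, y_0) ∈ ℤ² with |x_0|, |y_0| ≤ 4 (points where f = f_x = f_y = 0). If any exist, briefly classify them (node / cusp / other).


No singular points in the scanned grid; C is smooth there.

Compute partial derivatives:
  f_x = 8*x.
  f_y = 1.
f_y = 1 is a nonzero constant, so f_y never vanishes: no point (x, y) can satisfy f = f_x = f_y = 0. In particular no (x, y) ∈ {−4, ..., 4}² is singular; the curve is smooth.


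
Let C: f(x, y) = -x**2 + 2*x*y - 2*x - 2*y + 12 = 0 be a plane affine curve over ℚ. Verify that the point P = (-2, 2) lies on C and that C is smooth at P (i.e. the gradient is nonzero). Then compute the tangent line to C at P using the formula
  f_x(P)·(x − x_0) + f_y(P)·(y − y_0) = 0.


Tangent line at P: 6*x - 6*y + 24 = 0.

Step 1: f(-2, 2) = 0, so P lies on C.
Step 2: partial derivatives
  f_x(x, y) = -2*x + 2*y - 2, f_y(x, y) = 2*x - 2.
  f_x(P) = 6, f_y(P) = -6 (gradient nonzero, so P is smooth).
Step 3: tangent line at P: 6·(x − -2) + -6·(y − 2) = 0.
Expanding: 6*x - 6*y + 24 = 0.


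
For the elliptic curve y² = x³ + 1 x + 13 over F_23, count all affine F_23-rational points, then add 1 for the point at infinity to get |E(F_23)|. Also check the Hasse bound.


Affine points = {(0, 6), (0, 17), (2, 0), (4, 9), (4, 14), (7, 8), (7, 15), (8, 2), (8, 21), (16, 10), (16, 13), (20, 11), (20, 12), (21, 7), (21, 16)}; affine count = 15; |E(F_23)| = 16.

Discriminant check: Δ ∝ 4a³ + 27b² = 4·1³ + 27·13² = 4·1 + 27·169 ≡ 13 (mod 23). Nonzero ⇒ E is nonsingular.
For each x ∈ F_23, compute rhs = x³ + 1·x + 13 mod 23, then count y ∈ F_23 with y² ≡ rhs.
  x = 0: rhs = 13, matching y values: 6, 17 (2 points).
  x = 1: rhs = 15, matching y values: none (0 points).
  x = 2: rhs = 0, matching y values: 0 (1 points).
  x = 3: rhs = 20, matching y values: none (0 points).
  x = 4: rhs = 12, matching y values: 9, 14 (2 points).
  x = 5: rhs = 5, matching y values: none (0 points).
  x = 6: rhs = 5, matching y values: none (0 points).
  x = 7: rhs = 18, matching y values: 8, 15 (2 points).
  x = 8: rhs = 4, matching y values: 2, 21 (2 points).
  x = 9: rhs = 15, matching y values: none (0 points).
  x = 10: rhs = 11, matching y values: none (0 points).
  x = 11: rhs = 21, matching y values: none (0 points).
  x = 12: rhs = 5, matching y values: none (0 points).
  x = 13: rhs = 15, matching y values: none (0 points).
  x = 14: rhs = 11, matching y values: none (0 points).
  x = 15: rhs = 22, matching y values: none (0 points).
  x = 16: rhs = 8, matching y values: 10, 13 (2 points).
  x = 17: rhs = 21, matching y values: none (0 points).
  x = 18: rhs = 21, matching y values: none (0 points).
  x = 19: rhs = 14, matching y values: none (0 points).
  x = 20: rhs = 6, matching y values: 11, 12 (2 points).
  x = 21: rhs = 3, matching y values: 7, 16 (2 points).
  x = 22: rhs = 11, matching y values: none (0 points).
Total affine count: 15.
Full point count |E(F_23)| = 15 + 1 = 16.
Hasse bound: |16 − (23+1)| = |-8| = 8 ≤ 2√23 ≈ 9.5917 ✓.


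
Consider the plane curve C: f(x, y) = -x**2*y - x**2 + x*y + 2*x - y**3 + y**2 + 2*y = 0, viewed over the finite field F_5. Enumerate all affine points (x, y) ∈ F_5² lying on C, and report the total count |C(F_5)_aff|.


Affine F_5-points: {(0, 0), (0, 2), (0, 4), (2, 0), (2, 1), (3, 2)}; count = 6.

For each of the 25 pairs (x, y) ∈ F_5², evaluate f(x, y) mod 5. Record the zeros.
  x = 0: [0↦0, 1↦2, 2↦0, 3↦3, 4↦0]  zeros at y ∈ {0, 2, 4}
  x = 1: [0↦1, 1↦3, 2↦1, 3↦4, 4↦1]  zeros at y ∈ ∅
  x = 2: [0↦0, 1↦0, 2↦1, 3↦2, 4↦2]  zeros at y ∈ {0, 1}
  x = 3: [0↦2, 1↦3, 2↦0, 3↦2, 4↦3]  zeros at y ∈ {2}
  x = 4: [0↦2, 1↦2, 2↦3, 3↦4, 4↦4]  zeros at y ∈ ∅
Collecting zeros: affine points = {(0, 0), (0, 2), (0, 4), (2, 0), (2, 1), (3, 2)}.
Total count |C(F_5)_aff| = 6.


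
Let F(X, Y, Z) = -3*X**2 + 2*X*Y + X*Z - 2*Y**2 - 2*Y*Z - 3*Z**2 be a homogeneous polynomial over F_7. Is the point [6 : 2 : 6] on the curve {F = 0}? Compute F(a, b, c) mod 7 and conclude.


F(6,2,6) ≡ 1 (mod 7); P is NOT on the curve.

Evaluate F(6, 2, 6) term-by-term (mod 7).
  -3*X**2 ↦ -3·36·1·1 = -108
  2*X*Y ↦ 2·6·2·1 = 24
  X*Z ↦ 1·6·1·6 = 36
  -2*Y**2 ↦ -2·1·4·1 = -8
  -2*Y*Z ↦ -2·1·2·6 = -24
  -3*Z**2 ↦ -3·1·1·36 = -108
Sum: F(6, 2, 6) = (-108) + (24) + (36) + (-8) + (-24) + (-108) = -188.
Reducing mod 7: -188 ≡ 1 (mod 7).
Since F(a, b, c) ≡ 1 ≠ 0 (mod 7), P does NOT lie on the curve.


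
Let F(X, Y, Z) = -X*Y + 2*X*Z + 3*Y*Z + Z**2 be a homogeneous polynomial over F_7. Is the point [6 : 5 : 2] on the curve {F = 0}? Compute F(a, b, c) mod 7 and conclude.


F(6,5,2) ≡ 0 (mod 7); P is on the curve.

Evaluate F(6, 5, 2) term-by-term (mod 7).
  -X*Y ↦ -1·6·5·1 = -30
  2*X*Z ↦ 2·6·1·2 = 24
  3*Y*Z ↦ 3·1·5·2 = 30
  Z**2 ↦ 1·1·1·4 = 4
Sum: F(6, 5, 2) = (-30) + (24) + (30) + (4) = 28.
Reducing mod 7: 28 ≡ 0 (mod 7).
Since F(a, b, c) ≡ 0 (mod 7), P lies on the curve.


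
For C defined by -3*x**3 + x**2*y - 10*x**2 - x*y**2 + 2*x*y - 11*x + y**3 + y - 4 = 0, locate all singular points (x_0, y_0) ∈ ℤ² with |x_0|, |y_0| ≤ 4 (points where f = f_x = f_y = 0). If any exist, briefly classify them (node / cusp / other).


Singular points: {(-1, 0)}; classification: node.

Compute partial derivatives:
  f_x = -9*x**2 + 2*x*y - 20*x - y**2 + 2*y - 11.
  f_y = x**2 - 2*x*y + 2*x + 3*y**2 + 1.
Scan x_0 ∈ {−4, ..., 4}. For each x_0, f_y(x_0, y) is a polynomial in y; find its integer roots y ∈ {−4, ..., 4}, then test f_x and f at those candidates.
  x = -4: f_y(-4, y) = 3*y**2 + 8*y + 9; no integer root y with |y| ≤ 4.
  x = -3: f_y(-3, y) = 3*y**2 + 6*y + 4; no integer root y with |y| ≤ 4.
  x = -2: f_y(-2, y) = 3*y**2 + 4*y + 1; vanishes at y ∈ {-1}. (-2, -1): f_x = -6 ≠ 0.
  x = -1: f_y(-1, y) = 3*y**2 + 2*y; vanishes at y ∈ {0}. (-1, 0): f_x = 0, f = 0 — SINGULAR.
  x = 0: f_y(0, y) = 3*y**2 + 1; no integer root y with |y| ≤ 4.
  x = 1: f_y(1, y) = 3*y**2 - 2*y + 4; no integer root y with |y| ≤ 4.
  x = 2: f_y(2, y) = 3*y**2 - 4*y + 9; no integer root y with |y| ≤ 4.
  x = 3: f_y(3, y) = 3*y**2 - 6*y + 16; no integer root y with |y| ≤ 4.
  x = 4: f_y(4, y) = 3*y**2 - 8*y + 25; no integer root y with |y| ≤ 4.
Only singular point on the grid: (-1, 0).
Classify: substitute x = -1 + u, y = 0 + v and expand: f = -3*u**3 + u**2*v - u**2 - u*v**2 + v**3 + v**2.
No constant or linear terms (consistent with a singular point). Quadratic part: -u**2 + v**2. Cubic part: -3*u**3 + u**2*v - u*v**2 + v**3.
The quadratic part v**2 - u**2 = (v − u)(v + u) splits into two distinct linear factors, so there are two distinct tangent lines y − 0 = ±(x − -1) — this is a node (ordinary double point).
Classification: node.


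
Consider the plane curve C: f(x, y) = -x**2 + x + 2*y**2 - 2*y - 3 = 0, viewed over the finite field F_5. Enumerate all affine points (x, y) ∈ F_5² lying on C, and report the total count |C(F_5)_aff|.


Affine F_5-points: {(2, 0), (2, 1), (3, 2), (3, 4), (4, 0), (4, 1)}; count = 6.

For each of the 25 pairs (x, y) ∈ F_5², evaluate f(x, y) mod 5. Record the zeros.
  x = 0: [0↦2, 1↦2, 2↦1, 3↦4, 4↦1]  zeros at y ∈ ∅
  x = 1: [0↦2, 1↦2, 2↦1, 3↦4, 4↦1]  zeros at y ∈ ∅
  x = 2: [0↦0, 1↦0, 2↦4, 3↦2, 4↦4]  zeros at y ∈ {0, 1}
  x = 3: [0↦1, 1↦1, 2↦0, 3↦3, 4↦0]  zeros at y ∈ {2, 4}
  x = 4: [0↦0, 1↦0, 2↦4, 3↦2, 4↦4]  zeros at y ∈ {0, 1}
Collecting zeros: affine points = {(2, 0), (2, 1), (3, 2), (3, 4), (4, 0), (4, 1)}.
Total count |C(F_5)_aff| = 6.


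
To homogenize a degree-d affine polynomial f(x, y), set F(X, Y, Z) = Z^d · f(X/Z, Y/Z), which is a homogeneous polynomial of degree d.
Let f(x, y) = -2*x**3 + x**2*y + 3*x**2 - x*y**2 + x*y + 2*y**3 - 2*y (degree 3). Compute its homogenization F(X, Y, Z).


F(X, Y, Z) = -2*X**3 + X**2*Y + 3*X**2*Z - X*Y**2 + X*Y*Z + 2*Y**3 - 2*Y*Z**2

deg(f) = 3.
Substitute x = X/Z, y = Y/Z into f, then multiply by Z^3.
  monomial -2·x^3·y^0 ↦ -2·X^3·Y^0·Z^0.
  monomial 1·x^2·y^1 ↦ 1·X^2·Y^1·Z^0.
  monomial 3·x^2·y^0 ↦ 3·X^2·Y^0·Z^1.
  monomial -1·x^1·y^2 ↦ -1·X^1·Y^2·Z^0.
  monomial 1·x^1·y^1 ↦ 1·X^1·Y^1·Z^1.
  monomial 2·x^0·y^3 ↦ 2·X^0·Y^3·Z^0.
  monomial -2·x^0·y^1 ↦ -2·X^0·Y^1·Z^2.
Collecting: F(X, Y, Z) = -2*X**3 + X**2*Y + 3*X**2*Z - X*Y**2 + X*Y*Z + 2*Y**3 - 2*Y*Z**2.


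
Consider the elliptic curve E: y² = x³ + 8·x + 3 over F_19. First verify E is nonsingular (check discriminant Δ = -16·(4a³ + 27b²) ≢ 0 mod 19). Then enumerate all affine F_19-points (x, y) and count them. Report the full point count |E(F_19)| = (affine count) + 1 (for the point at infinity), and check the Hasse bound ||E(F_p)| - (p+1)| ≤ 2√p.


Affine points = {(3, 4), (3, 15), (4, 2), (4, 17), (5, 4), (5, 15), (6, 1), (6, 18), (8, 3), (8, 16), (9, 5), (9, 14), (10, 0), (11, 4), (11, 15), (13, 9), (13, 10), (14, 3), (14, 16), (16, 3), (16, 16), (17, 6), (17, 13)}; affine count = 23; |E(F_19)| = 24.

Discriminant check: Δ ∝ 4a³ + 27b² = 4·8³ + 27·3² = 4·512 + 27·9 ≡ 11 (mod 19). Nonzero ⇒ E is nonsingular.
For each x ∈ F_19, compute rhs = x³ + 8·x + 3 mod 19, then count y ∈ F_19 with y² ≡ rhs.
  x = 0: rhs = 3, matching y values: none (0 points).
  x = 1: rhs = 12, matching y values: none (0 points).
  x = 2: rhs = 8, matching y values: none (0 points).
  x = 3: rhs = 16, matching y values: 4, 15 (2 points).
  x = 4: rhs = 4, matching y values: 2, 17 (2 points).
  x = 5: rhs = 16, matching y values: 4, 15 (2 points).
  x = 6: rhs = 1, matching y values: 1, 18 (2 points).
  x = 7: rhs = 3, matching y values: none (0 points).
  x = 8: rhs = 9, matching y values: 3, 16 (2 points).
  x = 9: rhs = 6, matching y values: 5, 14 (2 points).
  x = 10: rhs = 0, matching y values: 0 (1 points).
  x = 11: rhs = 16, matching y values: 4, 15 (2 points).
  x = 12: rhs = 3, matching y values: none (0 points).
  x = 13: rhs = 5, matching y values: 9, 10 (2 points).
  x = 14: rhs = 9, matching y values: 3, 16 (2 points).
  x = 15: rhs = 2, matching y values: none (0 points).
  x = 16: rhs = 9, matching y values: 3, 16 (2 points).
  x = 17: rhs = 17, matching y values: 6, 13 (2 points).
  x = 18: rhs = 13, matching y values: none (0 points).
Total affine count: 23.
Full point count |E(F_19)| = 23 + 1 = 24.
Hasse bound: |24 − (19+1)| = |4| = 4 ≤ 2√19 ≈ 8.7178 ✓.


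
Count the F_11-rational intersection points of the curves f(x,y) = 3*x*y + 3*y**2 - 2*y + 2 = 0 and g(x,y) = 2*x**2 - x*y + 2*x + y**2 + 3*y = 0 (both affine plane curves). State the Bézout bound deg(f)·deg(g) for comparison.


Common zeros: {(6, 10)}; count = 1; Bézout bound = 4.

deg(f) = 2, deg(g) = 2, so Bézout bound = 4.
Scan x ∈ F_11. For each x, list the y ∈ F_11 with f(x, y) ≡ 0 and those with g(x, y) ≡ 0 (mod 11); the common zeros in that column are the intersection.
  x = 0: f ≡ 0 at y ∈ ∅; g ≡ 0 at y ∈ {0, 8}; common: ∅.
  x = 1: f ≡ 0 at y ∈ ∅; g ≡ 0 at y ∈ ∅; common: ∅.
  x = 2: f ≡ 0 at y ∈ {2, 4}; g ≡ 0 at y ∈ ∅; common: ∅.
  x = 3: f ≡ 0 at y ∈ {7, 9}; g ≡ 0 at y ∈ {3, 8}; common: ∅.
  x = 4: f ≡ 0 at y ∈ ∅; g ≡ 0 at y ∈ ∅; common: ∅.
  x = 5: f ≡ 0 at y ∈ ∅; g ≡ 0 at y ∈ ∅; common: ∅.
  x = 6: f ≡ 0 at y ∈ {3, 10}; g ≡ 0 at y ∈ {4, 10}; common: {10}.
  x = 7: f ≡ 0 at y ∈ ∅; g ≡ 0 at y ∈ ∅; common: ∅.
  x = 8: f ≡ 0 at y ∈ {5, 6}; g ≡ 0 at y ∈ ∅; common: ∅.
  x = 9: f ≡ 0 at y ∈ ∅; g ≡ 0 at y ∈ {7, 10}; common: ∅.
  x = 10: f ≡ 0 at y ∈ {1, 8}; g ≡ 0 at y ∈ {0, 7}; common: ∅.
Collecting: common zeros = {(6, 10)}, so the count is 1.
Comparison with the Bézout bound: 1 ≤ 4 = deg(f)·deg(g), as expected for curves with no common component (the affine F_11-count falls short of the bound because intersections may lie at infinity, over extension fields, or carry multiplicity).


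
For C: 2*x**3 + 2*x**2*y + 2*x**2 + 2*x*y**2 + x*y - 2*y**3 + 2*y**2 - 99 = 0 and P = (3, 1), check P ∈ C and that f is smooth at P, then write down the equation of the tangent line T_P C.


Tangent line at P: 81*x + 31*y - 274 = 0.

Step 1: f(3, 1) = 0, so P lies on C.
Step 2: partial derivatives
  f_x(x, y) = 6*x**2 + 4*x*y + 4*x + 2*y**2 + y, f_y(x, y) = 2*x**2 + 4*x*y + x - 6*y**2 + 4*y.
  f_x(P) = 81, f_y(P) = 31 (gradient nonzero, so P is smooth).
Step 3: tangent line at P: 81·(x − 3) + 31·(y − 1) = 0.
Expanding: 81*x + 31*y - 274 = 0.


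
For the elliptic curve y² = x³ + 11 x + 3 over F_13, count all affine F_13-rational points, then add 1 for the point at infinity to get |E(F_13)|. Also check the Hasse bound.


Affine points = {(0, 4), (0, 9), (5, 1), (5, 12), (6, 5), (6, 8), (9, 5), (9, 8), (11, 5), (11, 8), (12, 2), (12, 11)}; affine count = 12; |E(F_13)| = 13.

Discriminant check: Δ ∝ 4a³ + 27b² = 4·11³ + 27·3² = 4·1331 + 27·9 ≡ 3 (mod 13). Nonzero ⇒ E is nonsingular.
For each x ∈ F_13, compute rhs = x³ + 11·x + 3 mod 13, then count y ∈ F_13 with y² ≡ rhs.
  x = 0: rhs = 3, matching y values: 4, 9 (2 points).
  x = 1: rhs = 2, matching y values: none (0 points).
  x = 2: rhs = 7, matching y values: none (0 points).
  x = 3: rhs = 11, matching y values: none (0 points).
  x = 4: rhs = 7, matching y values: none (0 points).
  x = 5: rhs = 1, matching y values: 1, 12 (2 points).
  x = 6: rhs = 12, matching y values: 5, 8 (2 points).
  x = 7: rhs = 7, matching y values: none (0 points).
  x = 8: rhs = 5, matching y values: none (0 points).
  x = 9: rhs = 12, matching y values: 5, 8 (2 points).
  x = 10: rhs = 8, matching y values: none (0 points).
  x = 11: rhs = 12, matching y values: 5, 8 (2 points).
  x = 12: rhs = 4, matching y values: 2, 11 (2 points).
Total affine count: 12.
Full point count |E(F_13)| = 12 + 1 = 13.
Hasse bound: |13 − (13+1)| = |-1| = 1 ≤ 2√13 ≈ 7.2111 ✓.


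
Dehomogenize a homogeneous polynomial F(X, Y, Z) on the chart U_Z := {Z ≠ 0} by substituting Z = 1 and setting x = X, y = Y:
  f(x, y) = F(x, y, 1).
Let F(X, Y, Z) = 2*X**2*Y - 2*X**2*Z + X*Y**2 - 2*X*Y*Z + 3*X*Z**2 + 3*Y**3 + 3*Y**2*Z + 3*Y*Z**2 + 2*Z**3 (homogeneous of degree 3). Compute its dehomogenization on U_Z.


f(x, y) = 2*x**2*y - 2*x**2 + x*y**2 - 2*x*y + 3*x + 3*y**3 + 3*y**2 + 3*y + 2

On U_Z we set Z = 1. Each monomial c·X^i·Y^j·Z^k in F becomes c·x^i·y^j·1^k = c·x^i·y^j.
Substituting Z = 1: F(X, Y, 1) = 2*x**2*y - 2*x**2 + x*y**2 - 2*x*y + 3*x + 3*y**3 + 3*y**2 + 3*y + 2.
Note: deg(f) ≤ deg(F) = 3; strict inequality happens when F is divisible by Z (lost terms).


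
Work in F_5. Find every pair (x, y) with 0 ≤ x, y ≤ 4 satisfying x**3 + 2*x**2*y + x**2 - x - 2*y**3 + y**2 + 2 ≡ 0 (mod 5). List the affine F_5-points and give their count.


Affine F_5-points: {(0, 2), (0, 4), (1, 2), (3, 0), (3, 4), (4, 2)}; count = 6.

For each of the 25 pairs (x, y) ∈ F_5², evaluate f(x, y) mod 5. Record the zeros.
  x = 0: [0↦2, 1↦1, 2↦0, 3↦2, 4↦0]  zeros at y ∈ {2, 4}
  x = 1: [0↦3, 1↦4, 2↦0, 3↦4, 4↦4]  zeros at y ∈ {2}
  x = 2: [0↦2, 1↦4, 2↦1, 3↦1, 4↦2]  zeros at y ∈ ∅
  x = 3: [0↦0, 1↦2, 2↦4, 3↦4, 4↦0]  zeros at y ∈ {0, 4}
  x = 4: [0↦3, 1↦4, 2↦0, 3↦4, 4↦4]  zeros at y ∈ {2}
Collecting zeros: affine points = {(0, 2), (0, 4), (1, 2), (3, 0), (3, 4), (4, 2)}.
Total count |C(F_5)_aff| = 6.
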